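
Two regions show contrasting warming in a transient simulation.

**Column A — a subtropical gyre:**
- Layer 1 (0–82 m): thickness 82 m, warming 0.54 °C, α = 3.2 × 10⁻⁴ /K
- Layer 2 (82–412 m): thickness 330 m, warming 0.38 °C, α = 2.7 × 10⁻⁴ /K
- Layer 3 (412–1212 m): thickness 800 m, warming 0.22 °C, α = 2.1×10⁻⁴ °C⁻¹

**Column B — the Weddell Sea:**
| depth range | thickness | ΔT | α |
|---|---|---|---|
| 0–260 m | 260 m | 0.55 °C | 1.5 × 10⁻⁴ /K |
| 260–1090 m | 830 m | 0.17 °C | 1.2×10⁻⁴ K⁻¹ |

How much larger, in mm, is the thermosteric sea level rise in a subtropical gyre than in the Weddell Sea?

A Layer 1: 82 × 0.54 × 3.2×10⁻⁴ = 0.0141696 m
A Layer 2: 0.38 × 330 × 2.7×10⁻⁴ = 0.033858 m
A Layer 3: 0.22 × 800 × 2.1×10⁻⁴ = 0.03696 m
A total: 0.0849876 m
B Layer 1: 1.5×10⁻⁴ × 260 × 0.55 = 0.02145 m
B 830 × 0.17 × 1.2×10⁻⁴ = 0.016932 m
B total: 0.038382 m
Difference: 0.0849876 − 0.038382 = 0.0466056 m

46.6 mm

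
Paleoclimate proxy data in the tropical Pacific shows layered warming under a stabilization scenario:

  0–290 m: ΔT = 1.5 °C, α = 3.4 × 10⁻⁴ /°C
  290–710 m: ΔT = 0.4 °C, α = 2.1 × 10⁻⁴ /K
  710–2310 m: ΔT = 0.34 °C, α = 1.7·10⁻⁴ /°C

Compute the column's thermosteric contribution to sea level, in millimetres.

Δh = 276 mm

1.5 × 3.4×10⁻⁴ × 290 = 0.14790 m
290–710 m: 420 × 0.4 × 2.1×10⁻⁴ = 0.03528 m
0.34 × 1.7×10⁻⁴ × 1600 = 0.09248 m
Δh = 0.14790 + 0.03528 + 0.09248 = 0.27566 m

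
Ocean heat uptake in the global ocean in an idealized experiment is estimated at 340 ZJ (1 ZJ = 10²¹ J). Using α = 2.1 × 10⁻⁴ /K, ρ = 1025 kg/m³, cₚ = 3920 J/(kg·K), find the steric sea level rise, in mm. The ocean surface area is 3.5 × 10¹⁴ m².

Per unit area: Q = 340×10²¹ / (3.5×10¹⁴) ≈ 9.714×10⁸ J/m²
Δh = αQ/(ρcₚ) = 2.1×10⁻⁴ × 9.714×10⁸ / (1025 × 3920) ≈ 0.05077 m

Δh = 51 mm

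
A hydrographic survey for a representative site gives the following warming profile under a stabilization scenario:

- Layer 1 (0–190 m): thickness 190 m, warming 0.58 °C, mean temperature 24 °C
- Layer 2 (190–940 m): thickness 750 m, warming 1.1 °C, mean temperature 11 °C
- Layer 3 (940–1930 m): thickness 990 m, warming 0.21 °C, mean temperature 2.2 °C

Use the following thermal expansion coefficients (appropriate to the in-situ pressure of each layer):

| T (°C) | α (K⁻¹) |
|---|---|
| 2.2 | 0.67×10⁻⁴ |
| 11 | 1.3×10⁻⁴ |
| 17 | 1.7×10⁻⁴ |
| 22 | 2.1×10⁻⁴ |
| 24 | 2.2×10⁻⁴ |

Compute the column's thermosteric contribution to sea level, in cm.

Layer 1 at 24 °C → α = 2.2×10⁻⁴ K⁻¹
Layer 2 at 11 °C → α = 1.3×10⁻⁴ K⁻¹
Layer 3 at 2.2 °C → α = 0.67×10⁻⁴ K⁻¹
190 × 0.58 × 2.2×10⁻⁴ = 0.024244 m
190–940 m: 1.1 × 750 × 1.3×10⁻⁴ = 0.10725 m
0.67×10⁻⁴ × 0.21 × 990 = 0.0139293 m
Δh = 0.024244 + 0.10725 + 0.0139293 = 0.1454233 m ≈ 14.5 cm

14.5 cm of thermosteric rise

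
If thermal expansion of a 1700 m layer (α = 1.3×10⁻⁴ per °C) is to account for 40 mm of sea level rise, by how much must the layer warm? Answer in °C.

ΔT = Δh/(αH) = 0.04 / (1.3×10⁻⁴ × 1700) ≈ 0.1810 °C

0.181 °C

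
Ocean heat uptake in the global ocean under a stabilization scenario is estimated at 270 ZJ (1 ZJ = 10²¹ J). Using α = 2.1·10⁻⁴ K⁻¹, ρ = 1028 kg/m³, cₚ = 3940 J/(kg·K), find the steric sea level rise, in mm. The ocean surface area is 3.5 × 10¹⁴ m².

Per unit area: Q = 270×10²¹ / (3.5×10¹⁴) ≈ 7.714×10⁸ J/m²
Δh = αQ/(ρcₚ) = 2.1×10⁻⁴ × 7.714×10⁸ / (1028 × 3940) ≈ 0.039995 m

about 40.0 mm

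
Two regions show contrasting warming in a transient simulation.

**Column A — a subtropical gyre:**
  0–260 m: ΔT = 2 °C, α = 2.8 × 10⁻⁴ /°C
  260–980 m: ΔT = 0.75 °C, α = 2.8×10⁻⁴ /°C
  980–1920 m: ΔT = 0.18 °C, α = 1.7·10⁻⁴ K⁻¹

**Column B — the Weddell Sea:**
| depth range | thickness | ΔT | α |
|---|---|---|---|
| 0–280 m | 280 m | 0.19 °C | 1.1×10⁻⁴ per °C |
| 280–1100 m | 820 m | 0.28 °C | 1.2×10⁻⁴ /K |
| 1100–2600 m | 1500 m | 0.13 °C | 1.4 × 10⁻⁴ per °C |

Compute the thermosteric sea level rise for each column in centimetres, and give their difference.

A: 33 cm; B: 6.1 cm; difference 26 cm

A 2.8×10⁻⁴ × 260 × 2 = 0.14560 m
A Layer 2: 2.8×10⁻⁴ × 720 × 0.75 = 0.15120 m
A 980–1920 m: 1.7×10⁻⁴ × 0.18 × 940 = 0.028764 m
A total: 0.325564 m
B 0–280 m: 1.1×10⁻⁴ × 280 × 0.19 = 0.005852 m
B 280–1100 m: 0.28 × 1.2×10⁻⁴ × 820 = 0.027552 m
B 0.13 × 1.4×10⁻⁴ × 1500 = 0.02730 m
B total: 0.060704 m
Difference: 0.325564 − 0.060704 = 0.26486 m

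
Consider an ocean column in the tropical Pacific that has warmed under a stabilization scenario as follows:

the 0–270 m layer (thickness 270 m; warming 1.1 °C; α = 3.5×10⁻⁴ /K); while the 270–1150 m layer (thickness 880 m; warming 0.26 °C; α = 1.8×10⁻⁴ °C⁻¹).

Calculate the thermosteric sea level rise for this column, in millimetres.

about 150 mm

Layer 1: 3.5×10⁻⁴ × 270 × 1.1 = 0.10395 m
0.26 × 1.8×10⁻⁴ × 880 = 0.041184 m
Δh = 0.10395 + 0.041184 = 0.145134 m ≈ 150 mm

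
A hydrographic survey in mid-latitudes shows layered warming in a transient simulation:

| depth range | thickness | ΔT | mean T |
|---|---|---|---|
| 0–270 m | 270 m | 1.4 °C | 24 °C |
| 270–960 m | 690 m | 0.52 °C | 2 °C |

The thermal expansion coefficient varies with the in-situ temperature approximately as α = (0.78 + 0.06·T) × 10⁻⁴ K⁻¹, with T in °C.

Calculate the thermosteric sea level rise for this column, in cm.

Layer 1: α = (0.78 + 0.06×24)×10⁻⁴ = 2.22×10⁻⁴ K⁻¹
Layer 2: α = (0.78 + 0.06×2)×10⁻⁴ = 0.9×10⁻⁴ K⁻¹
Layer 1: 1.4 × 2.22×10⁻⁴ × 270 = 0.083916 m
270–960 m: 690 × 0.9×10⁻⁴ × 0.52 = 0.032292 m
Δh = 0.083916 + 0.032292 = 0.116208 m ≈ 11.6 cm

11.6 cm of thermosteric rise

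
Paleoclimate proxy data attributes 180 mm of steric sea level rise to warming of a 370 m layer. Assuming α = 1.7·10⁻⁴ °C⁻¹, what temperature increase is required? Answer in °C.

ΔT = Δh/(αH) = 0.18 / (1.7×10⁻⁴ × 370) ≈ 2.862 °C

ΔT ≈ 2.86 °C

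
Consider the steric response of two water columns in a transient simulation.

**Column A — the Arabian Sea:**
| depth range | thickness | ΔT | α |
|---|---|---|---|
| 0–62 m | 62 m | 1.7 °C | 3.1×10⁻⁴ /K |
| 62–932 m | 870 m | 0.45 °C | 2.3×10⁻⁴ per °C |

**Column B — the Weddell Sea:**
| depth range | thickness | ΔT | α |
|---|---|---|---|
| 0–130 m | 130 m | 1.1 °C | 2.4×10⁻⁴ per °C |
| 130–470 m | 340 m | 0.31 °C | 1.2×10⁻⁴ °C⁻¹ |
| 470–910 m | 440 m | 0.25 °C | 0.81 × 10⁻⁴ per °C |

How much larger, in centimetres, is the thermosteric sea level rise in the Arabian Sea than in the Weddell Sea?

A 3.1×10⁻⁴ × 1.7 × 62 = 0.032674 m
A Layer 2: 2.3×10⁻⁴ × 0.45 × 870 = 0.090045 m
A total: 0.122719 m
B 130 × 2.4×10⁻⁴ × 1.1 = 0.03432 m
B Layer 2: 1.2×10⁻⁴ × 340 × 0.31 = 0.012648 m
B 0.81×10⁻⁴ × 440 × 0.25 = 0.00891 m
B total: 0.055878 m
Difference: 0.122719 − 0.055878 = 0.066841 m

6.7 cm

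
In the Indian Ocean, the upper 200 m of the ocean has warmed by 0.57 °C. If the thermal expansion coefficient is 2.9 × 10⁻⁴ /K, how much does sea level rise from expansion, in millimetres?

Δh = αΔT·H = 2.9×10⁻⁴ × 0.57 × 200 = 0.03306 m

Δh = 33.1 mm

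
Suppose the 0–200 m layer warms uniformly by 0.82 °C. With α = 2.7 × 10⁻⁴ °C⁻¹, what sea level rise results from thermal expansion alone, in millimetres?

Δh = 44.3 mm

Δh = αΔT·H = 2.7×10⁻⁴ × 0.82 × 200 = 0.04428 m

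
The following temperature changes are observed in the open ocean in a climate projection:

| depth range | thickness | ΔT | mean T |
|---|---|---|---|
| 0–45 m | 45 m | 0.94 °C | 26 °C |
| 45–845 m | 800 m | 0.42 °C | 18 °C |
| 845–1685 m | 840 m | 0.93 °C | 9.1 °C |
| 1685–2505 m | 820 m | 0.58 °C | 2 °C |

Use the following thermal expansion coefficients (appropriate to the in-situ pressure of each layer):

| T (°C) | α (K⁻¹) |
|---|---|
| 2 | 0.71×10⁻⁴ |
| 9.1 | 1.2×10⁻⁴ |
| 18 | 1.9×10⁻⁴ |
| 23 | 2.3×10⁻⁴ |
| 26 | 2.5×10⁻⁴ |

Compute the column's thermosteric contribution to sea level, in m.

Layer 1 at 26 °C → α = 2.5×10⁻⁴ K⁻¹
Layer 2 at 18 °C → α = 1.9×10⁻⁴ K⁻¹
Layer 3 at 9.1 °C → α = 1.2×10⁻⁴ K⁻¹
Layer 4 at 2 °C → α = 0.71×10⁻⁴ K⁻¹
0–45 m: 0.94 × 45 × 2.5×10⁻⁴ = 0.010575 m
45–845 m: 0.42 × 800 × 1.9×10⁻⁴ = 0.06384 m
Layer 3: 1.2×10⁻⁴ × 0.93 × 840 = 0.093744 m
Layer 4: 0.71×10⁻⁴ × 820 × 0.58 = 0.0337676 m
Δh = 0.010575 + 0.06384 + 0.093744 + 0.0337676 = 0.2019266 m ≈ 0.20 m

about 0.20 m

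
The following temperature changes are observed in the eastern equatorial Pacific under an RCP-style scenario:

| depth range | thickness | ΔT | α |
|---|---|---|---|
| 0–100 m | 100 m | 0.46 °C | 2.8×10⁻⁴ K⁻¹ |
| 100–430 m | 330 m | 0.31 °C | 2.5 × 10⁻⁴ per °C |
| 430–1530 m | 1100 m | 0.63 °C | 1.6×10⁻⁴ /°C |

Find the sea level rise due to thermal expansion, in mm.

Layer 1: 2.8×10⁻⁴ × 100 × 0.46 = 0.01288 m
0.31 × 330 × 2.5×10⁻⁴ = 0.025575 m
0.63 × 1.6×10⁻⁴ × 1100 = 0.11088 m
Δh = 0.01288 + 0.025575 + 0.11088 = 0.149335 m

about 149 mm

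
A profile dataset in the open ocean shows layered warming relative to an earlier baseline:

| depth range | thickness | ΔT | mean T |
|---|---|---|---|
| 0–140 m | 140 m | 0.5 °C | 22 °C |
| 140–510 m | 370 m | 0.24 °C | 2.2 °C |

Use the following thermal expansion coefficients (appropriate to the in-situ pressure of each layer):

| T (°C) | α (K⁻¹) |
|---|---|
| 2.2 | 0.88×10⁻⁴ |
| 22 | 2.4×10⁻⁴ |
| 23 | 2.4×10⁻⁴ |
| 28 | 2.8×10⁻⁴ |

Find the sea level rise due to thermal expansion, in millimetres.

25 mm

Layer 1 at 22 °C → α = 2.4×10⁻⁴ K⁻¹
Layer 2 at 2.2 °C → α = 0.88×10⁻⁴ K⁻¹
140 × 2.4×10⁻⁴ × 0.5 = 0.01680 m
0.24 × 0.88×10⁻⁴ × 370 = 0.0078144 m
Δh = 0.01680 + 0.0078144 = 0.0246144 m ≈ 25 mm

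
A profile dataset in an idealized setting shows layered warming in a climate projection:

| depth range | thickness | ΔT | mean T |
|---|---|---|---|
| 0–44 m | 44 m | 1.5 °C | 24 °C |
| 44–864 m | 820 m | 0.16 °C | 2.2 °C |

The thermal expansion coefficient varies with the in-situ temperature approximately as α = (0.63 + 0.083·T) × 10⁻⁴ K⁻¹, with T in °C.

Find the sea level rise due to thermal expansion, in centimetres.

Layer 1: α = (0.63 + 0.083×24)×10⁻⁴ = 2.622×10⁻⁴ K⁻¹
Layer 2: α = (0.63 + 0.083×2.2)×10⁻⁴ = 0.8126×10⁻⁴ K⁻¹
Layer 1: 2.622×10⁻⁴ × 44 × 1.5 = 0.0173052 m
Layer 2: 820 × 0.16 × 0.8126×10⁻⁴ = 0.010661312 m
Δh = 0.0173052 + 0.010661312 = 0.027966512 m

Δh = 2.80 cm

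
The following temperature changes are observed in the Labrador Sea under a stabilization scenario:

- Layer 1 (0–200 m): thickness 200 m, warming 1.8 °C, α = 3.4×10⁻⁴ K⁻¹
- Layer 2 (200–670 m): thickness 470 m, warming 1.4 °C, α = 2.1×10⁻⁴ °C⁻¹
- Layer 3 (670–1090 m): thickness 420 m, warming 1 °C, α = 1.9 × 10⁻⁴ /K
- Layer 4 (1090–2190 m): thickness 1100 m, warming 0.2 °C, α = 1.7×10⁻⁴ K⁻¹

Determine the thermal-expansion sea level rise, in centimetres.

37.8 cm

Layer 1: 1.8 × 200 × 3.4×10⁻⁴ = 0.12240 m
2.1×10⁻⁴ × 1.4 × 470 = 0.13818 m
420 × 1.9×10⁻⁴ × 1 = 0.07980 m
1090–2190 m: 1100 × 1.7×10⁻⁴ × 0.2 = 0.03740 m
Δh = 0.12240 + 0.13818 + 0.07980 + 0.03740 = 0.37778 m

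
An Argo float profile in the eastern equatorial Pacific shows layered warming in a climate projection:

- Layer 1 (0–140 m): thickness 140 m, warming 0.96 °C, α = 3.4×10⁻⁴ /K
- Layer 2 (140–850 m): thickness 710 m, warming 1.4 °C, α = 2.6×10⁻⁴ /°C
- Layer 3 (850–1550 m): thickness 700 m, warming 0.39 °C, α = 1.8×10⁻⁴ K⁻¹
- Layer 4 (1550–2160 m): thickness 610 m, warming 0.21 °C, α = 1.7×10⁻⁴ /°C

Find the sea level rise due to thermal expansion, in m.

0–140 m: 0.96 × 3.4×10⁻⁴ × 140 = 0.045696 m
Layer 2: 2.6×10⁻⁴ × 1.4 × 710 = 0.25844 m
1.8×10⁻⁴ × 700 × 0.39 = 0.04914 m
1550–2160 m: 610 × 1.7×10⁻⁴ × 0.21 = 0.021777 m
Δh = 0.045696 + 0.25844 + 0.04914 + 0.021777 = 0.375053 m

Δh = 0.375 m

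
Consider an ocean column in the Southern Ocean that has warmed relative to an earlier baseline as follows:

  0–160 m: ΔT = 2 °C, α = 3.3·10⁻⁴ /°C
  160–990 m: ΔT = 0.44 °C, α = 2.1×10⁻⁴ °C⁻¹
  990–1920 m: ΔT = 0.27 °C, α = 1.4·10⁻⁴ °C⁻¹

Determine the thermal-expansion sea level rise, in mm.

217 mm of thermosteric rise

160 × 3.3×10⁻⁴ × 2 = 0.10560 m
830 × 2.1×10⁻⁴ × 0.44 = 0.076692 m
1.4×10⁻⁴ × 930 × 0.27 = 0.035154 m
Δh = 0.10560 + 0.076692 + 0.035154 = 0.217446 m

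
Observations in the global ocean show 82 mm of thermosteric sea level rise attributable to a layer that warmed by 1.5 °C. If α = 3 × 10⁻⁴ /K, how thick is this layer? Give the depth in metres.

H = Δh/(αΔT) = 0.082 / (3×10⁻⁴ × 1.5) ≈ 182.2 m

H ≈ 180 m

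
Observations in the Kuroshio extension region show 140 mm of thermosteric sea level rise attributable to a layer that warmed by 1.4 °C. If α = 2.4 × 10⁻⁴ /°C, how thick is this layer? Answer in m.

H = Δh/(αΔT) = 0.14 / (2.4×10⁻⁴ × 1.4) ≈ 416.7 m

about 417 m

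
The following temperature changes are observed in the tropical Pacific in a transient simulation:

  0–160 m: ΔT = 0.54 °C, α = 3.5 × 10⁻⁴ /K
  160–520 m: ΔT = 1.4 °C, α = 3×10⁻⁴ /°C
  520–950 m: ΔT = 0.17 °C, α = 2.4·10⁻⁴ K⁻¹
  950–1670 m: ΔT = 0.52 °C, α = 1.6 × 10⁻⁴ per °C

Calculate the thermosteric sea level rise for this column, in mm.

0–160 m: 160 × 0.54 × 3.5×10⁻⁴ = 0.03024 m
160–520 m: 3×10⁻⁴ × 1.4 × 360 = 0.15120 m
520–950 m: 0.17 × 430 × 2.4×10⁻⁴ = 0.017544 m
950–1670 m: 1.6×10⁻⁴ × 0.52 × 720 = 0.059904 m
Δh = 0.03024 + 0.15120 + 0.017544 + 0.059904 = 0.258888 m

Δh = 259 mm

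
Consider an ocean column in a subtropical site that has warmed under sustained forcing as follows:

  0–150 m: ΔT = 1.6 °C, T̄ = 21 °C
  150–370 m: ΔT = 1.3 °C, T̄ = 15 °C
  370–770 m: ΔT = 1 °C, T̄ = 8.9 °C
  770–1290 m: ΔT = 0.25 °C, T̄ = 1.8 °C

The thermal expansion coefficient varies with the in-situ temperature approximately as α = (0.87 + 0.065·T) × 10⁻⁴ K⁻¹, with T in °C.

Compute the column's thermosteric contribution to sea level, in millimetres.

177 mm of thermosteric rise

Layer 1: α = (0.87 + 0.065×21)×10⁻⁴ = 2.235×10⁻⁴ K⁻¹
Layer 2: α = (0.87 + 0.065×15)×10⁻⁴ = 1.845×10⁻⁴ K⁻¹
Layer 3: α = (0.87 + 0.065×8.9)×10⁻⁴ = 1.4485×10⁻⁴ K⁻¹
Layer 4: α = (0.87 + 0.065×1.8)×10⁻⁴ = 0.987×10⁻⁴ K⁻¹
1.6 × 150 × 2.235×10⁻⁴ = 0.05364 m
150–370 m: 220 × 1.845×10⁻⁴ × 1.3 = 0.052767 m
370–770 m: 400 × 1.4485×10⁻⁴ × 1 = 0.05794 m
770–1290 m: 0.25 × 520 × 0.987×10⁻⁴ = 0.012831 m
Δh = 0.05364 + 0.052767 + 0.05794 + 0.012831 = 0.177178 m ≈ 177 mm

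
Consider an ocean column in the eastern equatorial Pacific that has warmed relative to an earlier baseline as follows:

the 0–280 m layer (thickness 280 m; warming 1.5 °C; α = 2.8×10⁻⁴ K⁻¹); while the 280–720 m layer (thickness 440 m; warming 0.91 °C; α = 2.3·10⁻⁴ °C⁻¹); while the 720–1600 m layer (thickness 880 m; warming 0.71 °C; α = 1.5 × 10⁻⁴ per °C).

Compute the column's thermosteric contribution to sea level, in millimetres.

Δh ≈ 300 mm

0–280 m: 280 × 2.8×10⁻⁴ × 1.5 = 0.11760 m
440 × 0.91 × 2.3×10⁻⁴ = 0.092092 m
Layer 3: 0.71 × 880 × 1.5×10⁻⁴ = 0.09372 m
Δh = 0.11760 + 0.092092 + 0.09372 = 0.303412 m ≈ 300 mm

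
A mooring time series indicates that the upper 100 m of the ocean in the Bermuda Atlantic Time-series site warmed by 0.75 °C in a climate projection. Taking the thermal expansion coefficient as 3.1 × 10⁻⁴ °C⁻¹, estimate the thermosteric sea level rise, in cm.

2.3 cm

Δh = αΔT·H = 3.1×10⁻⁴ × 0.75 × 100 = 0.02325 m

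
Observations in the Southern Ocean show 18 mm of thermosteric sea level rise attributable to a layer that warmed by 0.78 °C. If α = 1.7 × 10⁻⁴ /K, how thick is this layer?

136 m

H = Δh/(αΔT) = 0.018 / (1.7×10⁻⁴ × 0.78) ≈ 135.7 m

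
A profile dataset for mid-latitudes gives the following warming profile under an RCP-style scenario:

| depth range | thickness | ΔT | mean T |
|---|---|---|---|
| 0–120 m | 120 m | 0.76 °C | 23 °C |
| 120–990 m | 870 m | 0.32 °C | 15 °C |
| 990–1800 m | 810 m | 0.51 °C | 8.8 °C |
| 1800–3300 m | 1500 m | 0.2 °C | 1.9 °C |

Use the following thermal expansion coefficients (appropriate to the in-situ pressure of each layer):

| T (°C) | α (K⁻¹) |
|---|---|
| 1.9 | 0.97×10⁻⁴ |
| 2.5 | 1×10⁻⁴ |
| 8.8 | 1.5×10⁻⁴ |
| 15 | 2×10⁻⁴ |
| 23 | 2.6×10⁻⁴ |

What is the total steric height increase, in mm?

Δh ≈ 170 mm

Layer 1 at 23 °C → α = 2.6×10⁻⁴ K⁻¹
Layer 2 at 15 °C → α = 2×10⁻⁴ K⁻¹
Layer 3 at 8.8 °C → α = 1.5×10⁻⁴ K⁻¹
Layer 4 at 1.9 °C → α = 0.97×10⁻⁴ K⁻¹
Layer 1: 0.76 × 2.6×10⁻⁴ × 120 = 0.023712 m
120–990 m: 870 × 0.32 × 2×10⁻⁴ = 0.05568 m
810 × 1.5×10⁻⁴ × 0.51 = 0.061965 m
Layer 4: 0.2 × 1500 × 0.97×10⁻⁴ = 0.02910 m
Δh = 0.023712 + 0.05568 + 0.061965 + 0.02910 = 0.170457 m ≈ 170 mm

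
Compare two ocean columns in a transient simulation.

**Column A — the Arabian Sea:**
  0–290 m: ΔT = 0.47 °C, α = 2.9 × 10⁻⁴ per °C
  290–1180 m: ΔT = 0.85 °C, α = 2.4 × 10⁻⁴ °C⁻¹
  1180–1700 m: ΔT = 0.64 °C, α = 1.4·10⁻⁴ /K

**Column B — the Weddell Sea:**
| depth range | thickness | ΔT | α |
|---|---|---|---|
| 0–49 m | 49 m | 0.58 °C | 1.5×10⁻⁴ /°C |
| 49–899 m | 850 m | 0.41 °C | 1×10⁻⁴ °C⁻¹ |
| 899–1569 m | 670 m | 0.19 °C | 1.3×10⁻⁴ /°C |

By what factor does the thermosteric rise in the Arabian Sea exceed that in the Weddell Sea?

A 2.9×10⁻⁴ × 0.47 × 290 = 0.039527 m
A 890 × 2.4×10⁻⁴ × 0.85 = 0.18156 m
A 1180–1700 m: 1.4×10⁻⁴ × 0.64 × 520 = 0.046592 m
A total: 0.267679 m
B Layer 1: 49 × 1.5×10⁻⁴ × 0.58 = 0.004263 m
B 49–899 m: 850 × 0.41 × 1×10⁻⁴ = 0.03485 m
B Layer 3: 0.19 × 1.3×10⁻⁴ × 670 = 0.016549 m
B total: 0.055662 m
Ratio: 0.267679 / 0.055662 ≈ 4.809

4.81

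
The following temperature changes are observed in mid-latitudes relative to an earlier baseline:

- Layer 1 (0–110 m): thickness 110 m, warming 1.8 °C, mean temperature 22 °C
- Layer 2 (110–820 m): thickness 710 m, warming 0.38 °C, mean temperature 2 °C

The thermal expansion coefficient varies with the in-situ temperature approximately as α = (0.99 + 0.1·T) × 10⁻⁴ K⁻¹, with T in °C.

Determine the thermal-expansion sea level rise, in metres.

Layer 1: α = (0.99 + 0.1×22)×10⁻⁴ = 3.19×10⁻⁴ K⁻¹
Layer 2: α = (0.99 + 0.1×2)×10⁻⁴ = 1.19×10⁻⁴ K⁻¹
Layer 1: 1.8 × 3.19×10⁻⁴ × 110 = 0.063162 m
710 × 1.19×10⁻⁴ × 0.38 = 0.0321062 m
Δh = 0.063162 + 0.0321062 = 0.0952682 m ≈ 0.095 m

Δh = 0.095 m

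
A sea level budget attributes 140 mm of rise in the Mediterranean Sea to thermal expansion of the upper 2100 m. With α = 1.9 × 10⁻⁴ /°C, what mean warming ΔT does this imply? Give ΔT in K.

ΔT = Δh/(αH) = 0.14 / (1.9×10⁻⁴ × 2100) ≈ 0.3509 K

ΔT ≈ 0.351 K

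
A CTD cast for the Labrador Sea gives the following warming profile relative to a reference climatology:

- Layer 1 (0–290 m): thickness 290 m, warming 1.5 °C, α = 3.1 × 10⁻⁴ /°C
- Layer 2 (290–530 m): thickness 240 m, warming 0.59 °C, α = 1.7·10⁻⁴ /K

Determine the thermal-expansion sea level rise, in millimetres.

159 mm

0–290 m: 3.1×10⁻⁴ × 1.5 × 290 = 0.13485 m
290–530 m: 1.7×10⁻⁴ × 240 × 0.59 = 0.024072 m
Δh = 0.13485 + 0.024072 = 0.158922 m ≈ 159 mm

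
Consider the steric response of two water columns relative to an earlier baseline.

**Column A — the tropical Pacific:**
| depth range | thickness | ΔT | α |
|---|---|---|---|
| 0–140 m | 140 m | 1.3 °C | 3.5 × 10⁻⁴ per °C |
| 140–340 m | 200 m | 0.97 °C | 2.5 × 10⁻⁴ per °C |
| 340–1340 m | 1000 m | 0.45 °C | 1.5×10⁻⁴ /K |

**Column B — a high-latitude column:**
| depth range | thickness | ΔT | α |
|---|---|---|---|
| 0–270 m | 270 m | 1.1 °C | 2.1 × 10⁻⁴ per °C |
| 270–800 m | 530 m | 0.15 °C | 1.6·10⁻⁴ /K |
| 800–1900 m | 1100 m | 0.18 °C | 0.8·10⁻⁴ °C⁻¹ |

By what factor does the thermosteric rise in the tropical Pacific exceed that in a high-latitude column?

a factor of 1.98

A 3.5×10⁻⁴ × 1.3 × 140 = 0.06370 m
A 140–340 m: 0.97 × 200 × 2.5×10⁻⁴ = 0.04850 m
A 340–1340 m: 1000 × 1.5×10⁻⁴ × 0.45 = 0.06750 m
A total: 0.17970 m
B 270 × 2.1×10⁻⁴ × 1.1 = 0.06237 m
B 270–800 m: 0.15 × 530 × 1.6×10⁻⁴ = 0.01272 m
B Layer 3: 0.8×10⁻⁴ × 1100 × 0.18 = 0.01584 m
B total: 0.09093 m
Ratio: 0.17970 / 0.09093 ≈ 1.976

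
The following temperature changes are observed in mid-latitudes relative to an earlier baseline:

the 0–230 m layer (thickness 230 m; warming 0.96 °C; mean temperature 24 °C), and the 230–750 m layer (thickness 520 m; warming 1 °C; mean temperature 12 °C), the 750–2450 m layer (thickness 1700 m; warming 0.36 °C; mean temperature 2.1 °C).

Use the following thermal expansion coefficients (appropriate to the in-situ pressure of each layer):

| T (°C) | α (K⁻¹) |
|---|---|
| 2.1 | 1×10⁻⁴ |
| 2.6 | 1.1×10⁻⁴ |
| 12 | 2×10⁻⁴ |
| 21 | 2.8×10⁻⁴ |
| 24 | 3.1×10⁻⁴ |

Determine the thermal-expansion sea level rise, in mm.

Layer 1 at 24 °C → α = 3.1×10⁻⁴ K⁻¹
Layer 2 at 12 °C → α = 2×10⁻⁴ K⁻¹
Layer 3 at 2.1 °C → α = 1×10⁻⁴ K⁻¹
Layer 1: 230 × 0.96 × 3.1×10⁻⁴ = 0.068448 m
Layer 2: 2×10⁻⁴ × 1 × 520 = 0.10400 m
750–2450 m: 1700 × 0.36 × 1×10⁻⁴ = 0.06120 m
Δh = 0.068448 + 0.10400 + 0.06120 = 0.233648 m ≈ 234 mm

234 mm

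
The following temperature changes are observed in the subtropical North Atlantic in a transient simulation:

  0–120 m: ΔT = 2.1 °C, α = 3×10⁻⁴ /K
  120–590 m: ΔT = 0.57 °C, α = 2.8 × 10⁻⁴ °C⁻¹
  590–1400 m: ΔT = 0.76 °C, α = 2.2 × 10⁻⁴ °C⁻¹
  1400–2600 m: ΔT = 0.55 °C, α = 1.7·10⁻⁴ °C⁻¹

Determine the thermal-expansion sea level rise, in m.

Δh = 0.40 m

2.1 × 3×10⁻⁴ × 120 = 0.07560 m
120–590 m: 470 × 0.57 × 2.8×10⁻⁴ = 0.075012 m
590–1400 m: 2.2×10⁻⁴ × 810 × 0.76 = 0.135432 m
1400–2600 m: 0.55 × 1.7×10⁻⁴ × 1200 = 0.11220 m
Δh = 0.07560 + 0.075012 + 0.135432 + 0.11220 = 0.398244 m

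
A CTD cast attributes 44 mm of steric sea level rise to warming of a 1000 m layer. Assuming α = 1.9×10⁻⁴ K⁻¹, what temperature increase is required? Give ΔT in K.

about 0.232 K

ΔT = Δh/(αH) = 0.044 / (1.9×10⁻⁴ × 1000) ≈ 0.2316 K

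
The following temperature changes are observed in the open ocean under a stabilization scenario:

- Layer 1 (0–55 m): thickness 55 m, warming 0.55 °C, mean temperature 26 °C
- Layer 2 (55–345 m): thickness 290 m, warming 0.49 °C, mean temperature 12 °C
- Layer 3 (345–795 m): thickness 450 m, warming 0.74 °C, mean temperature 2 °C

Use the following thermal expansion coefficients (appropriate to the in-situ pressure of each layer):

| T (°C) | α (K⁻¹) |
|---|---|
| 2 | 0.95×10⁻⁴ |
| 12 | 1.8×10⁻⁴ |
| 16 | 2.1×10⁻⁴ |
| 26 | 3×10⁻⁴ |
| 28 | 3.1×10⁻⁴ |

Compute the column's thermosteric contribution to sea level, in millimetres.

Layer 1 at 26 °C → α = 3×10⁻⁴ K⁻¹
Layer 2 at 12 °C → α = 1.8×10⁻⁴ K⁻¹
Layer 3 at 2 °C → α = 0.95×10⁻⁴ K⁻¹
3×10⁻⁴ × 0.55 × 55 = 0.009075 m
Layer 2: 290 × 1.8×10⁻⁴ × 0.49 = 0.025578 m
0.95×10⁻⁴ × 450 × 0.74 = 0.031635 m
Δh = 0.009075 + 0.025578 + 0.031635 = 0.066288 m

66.3 mm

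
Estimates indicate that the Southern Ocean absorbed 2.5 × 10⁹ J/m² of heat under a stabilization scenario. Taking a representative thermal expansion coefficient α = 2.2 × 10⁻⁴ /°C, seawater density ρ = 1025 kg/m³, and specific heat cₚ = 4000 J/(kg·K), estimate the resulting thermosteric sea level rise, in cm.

13.4 cm

Δh = αQ/(ρcₚ) = 2.2×10⁻⁴ × 2.5×10⁹ / (1025 × 4000) ≈ 0.13415 m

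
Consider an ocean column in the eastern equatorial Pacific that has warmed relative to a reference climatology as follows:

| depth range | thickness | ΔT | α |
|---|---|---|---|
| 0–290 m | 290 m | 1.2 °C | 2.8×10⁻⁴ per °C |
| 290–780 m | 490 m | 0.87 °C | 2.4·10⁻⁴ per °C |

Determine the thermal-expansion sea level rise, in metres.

Δh ≈ 0.200 m

1.2 × 2.8×10⁻⁴ × 290 = 0.09744 m
290–780 m: 0.87 × 490 × 2.4×10⁻⁴ = 0.102312 m
Δh = 0.09744 + 0.102312 = 0.199752 m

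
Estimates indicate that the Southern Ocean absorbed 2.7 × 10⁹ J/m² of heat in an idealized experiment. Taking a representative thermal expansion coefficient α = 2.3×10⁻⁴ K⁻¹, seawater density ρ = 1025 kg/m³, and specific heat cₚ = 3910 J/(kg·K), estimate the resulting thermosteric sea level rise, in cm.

Δh ≈ 15 cm

Δh = αQ/(ρcₚ) = 2.3×10⁻⁴ × 2.7×10⁹ / (1025 × 3910) ≈ 0.15495 m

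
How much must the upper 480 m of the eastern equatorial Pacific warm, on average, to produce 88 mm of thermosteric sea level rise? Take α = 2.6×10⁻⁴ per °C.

ΔT = Δh/(αH) = 0.088 / (2.6×10⁻⁴ × 480) ≈ 0.7051 K

0.705 K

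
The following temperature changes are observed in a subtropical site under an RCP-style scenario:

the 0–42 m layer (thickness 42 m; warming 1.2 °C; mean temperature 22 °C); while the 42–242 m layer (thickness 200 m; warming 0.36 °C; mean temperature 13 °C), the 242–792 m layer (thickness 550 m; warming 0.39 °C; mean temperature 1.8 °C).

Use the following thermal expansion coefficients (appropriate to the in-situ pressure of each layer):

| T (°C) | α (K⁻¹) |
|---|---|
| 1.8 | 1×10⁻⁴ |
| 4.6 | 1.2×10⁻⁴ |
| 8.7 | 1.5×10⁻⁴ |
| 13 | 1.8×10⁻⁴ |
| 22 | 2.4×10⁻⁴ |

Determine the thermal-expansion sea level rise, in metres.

Layer 1 at 22 °C → α = 2.4×10⁻⁴ K⁻¹
Layer 2 at 13 °C → α = 1.8×10⁻⁴ K⁻¹
Layer 3 at 1.8 °C → α = 1×10⁻⁴ K⁻¹
0–42 m: 42 × 1.2 × 2.4×10⁻⁴ = 0.012096 m
Layer 2: 1.8×10⁻⁴ × 200 × 0.36 = 0.01296 m
550 × 1×10⁻⁴ × 0.39 = 0.02145 m
Δh = 0.012096 + 0.01296 + 0.02145 = 0.046506 m ≈ 0.047 m

0.047 m of thermosteric rise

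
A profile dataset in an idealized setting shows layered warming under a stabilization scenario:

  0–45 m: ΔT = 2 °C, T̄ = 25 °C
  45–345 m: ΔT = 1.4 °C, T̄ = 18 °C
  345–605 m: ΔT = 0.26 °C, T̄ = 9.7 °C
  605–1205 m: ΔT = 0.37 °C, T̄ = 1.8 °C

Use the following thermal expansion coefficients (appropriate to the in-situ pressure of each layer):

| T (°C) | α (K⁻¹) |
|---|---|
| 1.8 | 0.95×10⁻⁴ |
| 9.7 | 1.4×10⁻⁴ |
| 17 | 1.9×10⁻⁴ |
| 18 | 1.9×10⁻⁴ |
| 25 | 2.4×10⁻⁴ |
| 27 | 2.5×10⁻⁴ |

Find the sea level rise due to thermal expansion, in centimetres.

Δh = 13.2 cm

Layer 1 at 25 °C → α = 2.4×10⁻⁴ K⁻¹
Layer 2 at 18 °C → α = 1.9×10⁻⁴ K⁻¹
Layer 3 at 9.7 °C → α = 1.4×10⁻⁴ K⁻¹
Layer 4 at 1.8 °C → α = 0.95×10⁻⁴ K⁻¹
Layer 1: 2 × 45 × 2.4×10⁻⁴ = 0.02160 m
1.9×10⁻⁴ × 1.4 × 300 = 0.07980 m
0.26 × 1.4×10⁻⁴ × 260 = 0.009464 m
600 × 0.37 × 0.95×10⁻⁴ = 0.02109 m
Δh = 0.02160 + 0.07980 + 0.009464 + 0.02109 = 0.131954 m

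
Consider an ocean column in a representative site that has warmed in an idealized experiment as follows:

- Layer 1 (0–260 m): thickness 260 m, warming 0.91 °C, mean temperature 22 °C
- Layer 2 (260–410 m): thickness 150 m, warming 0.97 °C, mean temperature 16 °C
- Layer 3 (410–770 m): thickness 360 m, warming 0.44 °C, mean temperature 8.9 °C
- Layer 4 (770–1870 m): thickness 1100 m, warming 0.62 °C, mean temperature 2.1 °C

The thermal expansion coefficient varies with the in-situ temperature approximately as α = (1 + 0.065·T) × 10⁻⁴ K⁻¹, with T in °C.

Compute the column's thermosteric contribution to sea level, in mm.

Δh ≈ 190 mm

Layer 1: α = (1 + 0.065×22)×10⁻⁴ = 2.43×10⁻⁴ K⁻¹
Layer 2: α = (1 + 0.065×16)×10⁻⁴ = 2.04×10⁻⁴ K⁻¹
Layer 3: α = (1 + 0.065×8.9)×10⁻⁴ = 1.5785×10⁻⁴ K⁻¹
Layer 4: α = (1 + 0.065×2.1)×10⁻⁴ = 1.1365×10⁻⁴ K⁻¹
Layer 1: 2.43×10⁻⁴ × 260 × 0.91 = 0.0574938 m
0.97 × 2.04×10⁻⁴ × 150 = 0.029682 m
1.5785×10⁻⁴ × 0.44 × 360 = 0.02500344 m
Layer 4: 1100 × 0.62 × 1.1365×10⁻⁴ = 0.0775093 m
Δh = 0.0574938 + 0.029682 + 0.02500344 + 0.0775093 = 0.18968854 m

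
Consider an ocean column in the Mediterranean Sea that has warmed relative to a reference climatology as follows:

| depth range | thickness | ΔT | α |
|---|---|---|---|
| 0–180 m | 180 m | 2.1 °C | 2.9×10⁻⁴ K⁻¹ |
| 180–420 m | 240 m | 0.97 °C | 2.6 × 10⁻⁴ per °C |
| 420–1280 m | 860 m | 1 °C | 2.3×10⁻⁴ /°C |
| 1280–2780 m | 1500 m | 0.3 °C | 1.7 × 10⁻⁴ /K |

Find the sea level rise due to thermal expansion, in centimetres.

Δh ≈ 44 cm

2.9×10⁻⁴ × 180 × 2.1 = 0.10962 m
240 × 2.6×10⁻⁴ × 0.97 = 0.060528 m
Layer 3: 860 × 1 × 2.3×10⁻⁴ = 0.19780 m
1500 × 0.3 × 1.7×10⁻⁴ = 0.07650 m
Δh = 0.10962 + 0.060528 + 0.19780 + 0.07650 = 0.444448 m ≈ 44 cm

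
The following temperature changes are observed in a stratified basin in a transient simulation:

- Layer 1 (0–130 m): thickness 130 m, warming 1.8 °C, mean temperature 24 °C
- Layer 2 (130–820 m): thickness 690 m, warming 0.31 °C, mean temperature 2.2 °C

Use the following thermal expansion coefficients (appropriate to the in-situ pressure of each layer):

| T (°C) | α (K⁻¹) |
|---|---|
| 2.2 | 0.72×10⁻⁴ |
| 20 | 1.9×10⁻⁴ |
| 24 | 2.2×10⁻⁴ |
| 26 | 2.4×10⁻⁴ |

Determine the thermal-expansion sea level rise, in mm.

about 66.9 mm

Layer 1 at 24 °C → α = 2.2×10⁻⁴ K⁻¹
Layer 2 at 2.2 °C → α = 0.72×10⁻⁴ K⁻¹
2.2×10⁻⁴ × 1.8 × 130 = 0.05148 m
130–820 m: 0.72×10⁻⁴ × 690 × 0.31 = 0.0154008 m
Δh = 0.05148 + 0.0154008 = 0.0668808 m ≈ 66.9 mm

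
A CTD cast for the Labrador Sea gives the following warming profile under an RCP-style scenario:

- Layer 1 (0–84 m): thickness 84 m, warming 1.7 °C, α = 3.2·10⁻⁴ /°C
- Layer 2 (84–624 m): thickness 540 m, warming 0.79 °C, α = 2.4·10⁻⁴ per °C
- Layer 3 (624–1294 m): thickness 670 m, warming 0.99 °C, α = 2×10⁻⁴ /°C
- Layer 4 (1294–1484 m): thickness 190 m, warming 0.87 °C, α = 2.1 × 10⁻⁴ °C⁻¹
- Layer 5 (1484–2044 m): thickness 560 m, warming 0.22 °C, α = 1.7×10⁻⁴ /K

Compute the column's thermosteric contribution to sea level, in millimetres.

Δh ≈ 336 mm

0–84 m: 84 × 1.7 × 3.2×10⁻⁴ = 0.045696 m
540 × 2.4×10⁻⁴ × 0.79 = 0.102384 m
624–1294 m: 670 × 0.99 × 2×10⁻⁴ = 0.13266 m
Layer 4: 0.87 × 2.1×10⁻⁴ × 190 = 0.034713 m
1484–2044 m: 560 × 1.7×10⁻⁴ × 0.22 = 0.020944 m
Δh = 0.045696 + 0.102384 + 0.13266 + 0.034713 + 0.020944 = 0.336397 m ≈ 336 mm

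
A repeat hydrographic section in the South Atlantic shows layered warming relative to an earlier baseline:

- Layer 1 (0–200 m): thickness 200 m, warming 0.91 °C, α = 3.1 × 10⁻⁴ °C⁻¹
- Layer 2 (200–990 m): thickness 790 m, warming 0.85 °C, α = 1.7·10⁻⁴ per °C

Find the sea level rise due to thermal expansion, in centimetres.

about 17.1 cm

0–200 m: 200 × 0.91 × 3.1×10⁻⁴ = 0.05642 m
200–990 m: 1.7×10⁻⁴ × 0.85 × 790 = 0.114155 m
Δh = 0.05642 + 0.114155 = 0.170575 m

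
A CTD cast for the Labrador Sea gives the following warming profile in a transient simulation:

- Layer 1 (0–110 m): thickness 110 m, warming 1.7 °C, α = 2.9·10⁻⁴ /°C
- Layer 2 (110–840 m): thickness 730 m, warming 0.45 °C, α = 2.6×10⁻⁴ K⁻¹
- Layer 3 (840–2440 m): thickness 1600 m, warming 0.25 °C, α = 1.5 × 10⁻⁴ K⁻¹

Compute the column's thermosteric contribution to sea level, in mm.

200 mm

1.7 × 110 × 2.9×10⁻⁴ = 0.05423 m
110–840 m: 730 × 0.45 × 2.6×10⁻⁴ = 0.08541 m
Layer 3: 1600 × 0.25 × 1.5×10⁻⁴ = 0.06000 m
Δh = 0.05423 + 0.08541 + 0.06000 = 0.19964 m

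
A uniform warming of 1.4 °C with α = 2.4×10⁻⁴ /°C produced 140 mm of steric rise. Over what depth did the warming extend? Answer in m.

about 420 m

H = Δh/(αΔT) = 0.14 / (2.4×10⁻⁴ × 1.4) ≈ 416.7 m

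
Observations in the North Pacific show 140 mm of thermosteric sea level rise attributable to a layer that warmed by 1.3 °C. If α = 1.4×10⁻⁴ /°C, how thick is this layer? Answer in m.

H = Δh/(αΔT) = 0.14 / (1.4×10⁻⁴ × 1.3) ≈ 769.2 m

about 769 m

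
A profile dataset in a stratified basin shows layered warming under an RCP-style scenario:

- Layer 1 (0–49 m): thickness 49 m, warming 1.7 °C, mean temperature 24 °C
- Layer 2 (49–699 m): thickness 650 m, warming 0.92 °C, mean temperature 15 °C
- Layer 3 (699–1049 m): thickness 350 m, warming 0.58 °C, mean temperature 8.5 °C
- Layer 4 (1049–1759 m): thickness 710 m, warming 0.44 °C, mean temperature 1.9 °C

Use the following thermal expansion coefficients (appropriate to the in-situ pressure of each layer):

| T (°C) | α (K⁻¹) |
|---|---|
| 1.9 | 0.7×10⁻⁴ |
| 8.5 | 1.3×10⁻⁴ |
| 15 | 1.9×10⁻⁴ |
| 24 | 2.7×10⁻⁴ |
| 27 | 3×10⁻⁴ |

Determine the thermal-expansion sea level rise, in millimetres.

Δh = 184 mm

Layer 1 at 24 °C → α = 2.7×10⁻⁴ K⁻¹
Layer 2 at 15 °C → α = 1.9×10⁻⁴ K⁻¹
Layer 3 at 8.5 °C → α = 1.3×10⁻⁴ K⁻¹
Layer 4 at 1.9 °C → α = 0.7×10⁻⁴ K⁻¹
49 × 1.7 × 2.7×10⁻⁴ = 0.022491 m
1.9×10⁻⁴ × 0.92 × 650 = 0.11362 m
Layer 3: 350 × 1.3×10⁻⁴ × 0.58 = 0.02639 m
1049–1759 m: 0.7×10⁻⁴ × 0.44 × 710 = 0.021868 m
Δh = 0.022491 + 0.11362 + 0.02639 + 0.021868 = 0.184369 m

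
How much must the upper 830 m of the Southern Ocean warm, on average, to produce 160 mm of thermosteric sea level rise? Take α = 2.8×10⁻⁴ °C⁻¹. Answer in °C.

ΔT ≈ 0.69 °C

ΔT = Δh/(αH) = 0.16 / (2.8×10⁻⁴ × 830) ≈ 0.6885 °C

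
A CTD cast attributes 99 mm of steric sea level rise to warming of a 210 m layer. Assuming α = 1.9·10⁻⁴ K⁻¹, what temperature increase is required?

ΔT = Δh/(αH) = 0.099 / (1.9×10⁻⁴ × 210) ≈ 2.481 K

about 2.48 K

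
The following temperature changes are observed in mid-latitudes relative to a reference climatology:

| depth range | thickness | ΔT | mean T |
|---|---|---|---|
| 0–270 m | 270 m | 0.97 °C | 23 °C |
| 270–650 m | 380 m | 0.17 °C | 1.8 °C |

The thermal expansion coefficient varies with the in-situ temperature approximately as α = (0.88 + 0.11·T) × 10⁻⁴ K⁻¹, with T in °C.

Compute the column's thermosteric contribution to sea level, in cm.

Layer 1: α = (0.88 + 0.11×23)×10⁻⁴ = 3.41×10⁻⁴ K⁻¹
Layer 2: α = (0.88 + 0.11×1.8)×10⁻⁴ = 1.078×10⁻⁴ K⁻¹
Layer 1: 0.97 × 270 × 3.41×10⁻⁴ = 0.0893079 m
270–650 m: 1.078×10⁻⁴ × 380 × 0.17 = 0.00696388 m
Δh = 0.0893079 + 0.00696388 = 0.09627178 m

Δh ≈ 9.63 cm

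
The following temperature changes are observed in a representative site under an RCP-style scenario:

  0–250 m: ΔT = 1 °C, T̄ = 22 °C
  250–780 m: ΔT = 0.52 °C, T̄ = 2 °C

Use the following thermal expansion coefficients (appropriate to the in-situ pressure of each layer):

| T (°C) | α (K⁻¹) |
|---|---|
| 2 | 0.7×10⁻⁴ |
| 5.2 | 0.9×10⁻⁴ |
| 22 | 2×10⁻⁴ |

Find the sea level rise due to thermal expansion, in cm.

Δh = 6.93 cm

Layer 1 at 22 °C → α = 2×10⁻⁴ K⁻¹
Layer 2 at 2 °C → α = 0.7×10⁻⁴ K⁻¹
Layer 1: 2×10⁻⁴ × 250 × 1 = 0.05000 m
250–780 m: 0.7×10⁻⁴ × 530 × 0.52 = 0.019292 m
Δh = 0.05000 + 0.019292 = 0.069292 m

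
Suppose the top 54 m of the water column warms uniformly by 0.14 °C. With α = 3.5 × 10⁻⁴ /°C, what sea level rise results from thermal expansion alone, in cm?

Δh = αΔT·H = 3.5×10⁻⁴ × 0.14 × 54 = 0.002646 m

Δh = 0.265 cm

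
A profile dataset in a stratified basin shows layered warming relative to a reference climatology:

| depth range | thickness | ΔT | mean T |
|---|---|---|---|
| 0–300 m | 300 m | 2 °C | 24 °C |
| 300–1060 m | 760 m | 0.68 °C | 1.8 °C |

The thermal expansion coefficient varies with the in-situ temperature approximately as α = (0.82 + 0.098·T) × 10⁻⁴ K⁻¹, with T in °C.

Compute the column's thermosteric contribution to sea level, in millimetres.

Δh ≈ 240 mm

Layer 1: α = (0.82 + 0.098×24)×10⁻⁴ = 3.172×10⁻⁴ K⁻¹
Layer 2: α = (0.82 + 0.098×1.8)×10⁻⁴ = 0.9964×10⁻⁴ K⁻¹
Layer 1: 3.172×10⁻⁴ × 2 × 300 = 0.19032 m
Layer 2: 760 × 0.68 × 0.9964×10⁻⁴ = 0.051493952 m
Δh = 0.19032 + 0.051493952 = 0.241813952 m ≈ 240 mm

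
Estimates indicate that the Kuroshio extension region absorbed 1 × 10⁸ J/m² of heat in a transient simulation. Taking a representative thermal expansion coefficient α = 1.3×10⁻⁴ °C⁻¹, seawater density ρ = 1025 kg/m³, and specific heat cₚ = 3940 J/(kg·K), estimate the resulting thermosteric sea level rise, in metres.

about 0.00322 m

Δh = αQ/(ρcₚ) = 1.3×10⁻⁴ × 1×10⁸ / (1025 × 3940) ≈ 0.003219 m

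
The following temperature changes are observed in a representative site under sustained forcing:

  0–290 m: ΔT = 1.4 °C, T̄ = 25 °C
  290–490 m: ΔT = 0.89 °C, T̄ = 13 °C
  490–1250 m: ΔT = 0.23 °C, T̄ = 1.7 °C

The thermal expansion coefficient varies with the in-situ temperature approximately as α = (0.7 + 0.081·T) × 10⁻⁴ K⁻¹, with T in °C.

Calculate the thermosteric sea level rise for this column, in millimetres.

Layer 1: α = (0.7 + 0.081×25)×10⁻⁴ = 2.725×10⁻⁴ K⁻¹
Layer 2: α = (0.7 + 0.081×13)×10⁻⁴ = 1.753×10⁻⁴ K⁻¹
Layer 3: α = (0.7 + 0.081×1.7)×10⁻⁴ = 0.8377×10⁻⁴ K⁻¹
0–290 m: 2.725×10⁻⁴ × 290 × 1.4 = 0.110635 m
Layer 2: 200 × 1.753×10⁻⁴ × 0.89 = 0.0312034 m
490–1250 m: 760 × 0.8377×10⁻⁴ × 0.23 = 0.014642996 m
Δh = 0.110635 + 0.0312034 + 0.014642996 = 0.156481396 m

160 mm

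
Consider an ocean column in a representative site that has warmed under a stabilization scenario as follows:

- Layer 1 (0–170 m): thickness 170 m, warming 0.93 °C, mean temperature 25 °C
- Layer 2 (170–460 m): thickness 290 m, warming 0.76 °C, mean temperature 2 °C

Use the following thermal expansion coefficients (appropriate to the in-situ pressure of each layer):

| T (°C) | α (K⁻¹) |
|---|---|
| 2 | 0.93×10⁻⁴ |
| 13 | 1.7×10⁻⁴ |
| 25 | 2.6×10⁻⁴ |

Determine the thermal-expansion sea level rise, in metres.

0.0616 m

Layer 1 at 25 °C → α = 2.6×10⁻⁴ K⁻¹
Layer 2 at 2 °C → α = 0.93×10⁻⁴ K⁻¹
Layer 1: 170 × 2.6×10⁻⁴ × 0.93 = 0.041106 m
170–460 m: 290 × 0.76 × 0.93×10⁻⁴ = 0.0204972 m
Δh = 0.041106 + 0.0204972 = 0.0616032 m ≈ 0.0616 m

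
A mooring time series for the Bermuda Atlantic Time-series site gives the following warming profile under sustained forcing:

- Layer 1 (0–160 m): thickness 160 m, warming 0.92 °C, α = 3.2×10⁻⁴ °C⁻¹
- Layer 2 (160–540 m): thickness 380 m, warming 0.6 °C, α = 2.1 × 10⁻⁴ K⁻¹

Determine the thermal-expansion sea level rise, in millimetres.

0–160 m: 160 × 3.2×10⁻⁴ × 0.92 = 0.047104 m
Layer 2: 0.6 × 380 × 2.1×10⁻⁴ = 0.04788 m
Δh = 0.047104 + 0.04788 = 0.094984 m ≈ 95 mm

95 mm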